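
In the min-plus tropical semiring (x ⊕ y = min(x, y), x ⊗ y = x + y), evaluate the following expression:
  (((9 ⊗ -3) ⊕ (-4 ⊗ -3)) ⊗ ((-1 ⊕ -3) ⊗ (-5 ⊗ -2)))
(((9 ⊗ -3) ⊕ (-4 ⊗ -3)) ⊗ ((-1 ⊕ -3) ⊗ (-5 ⊗ -2))) = -17

Expand innermost to outermost. Recall ⊕ takes the minimum of its arguments and ⊗ takes their sum. Working out the expression (((9 ⊗ -3) ⊕ (-4 ⊗ -3)) ⊗ ((-1 ⊕ -3) ⊗ (-5 ⊗ -2))) gives -17.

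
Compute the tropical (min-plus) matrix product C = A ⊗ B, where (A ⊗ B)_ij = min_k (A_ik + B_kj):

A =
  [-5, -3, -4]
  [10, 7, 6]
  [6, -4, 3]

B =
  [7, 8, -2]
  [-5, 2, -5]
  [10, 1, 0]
A ⊗ B =
  [-8, -3, -8]
  [2, 7, 2]
  [-9, -2, -9]

Apply the min-plus product entry-by-entry:
  C[0][0] = min over k of (A[0][0] + B[0][0] = -5 + 7 = 2, A[0][1] + B[1][0] = -3 + -5 = -8, A[0][2] + B[2][0] = -4 + 10 = 6) = -8 (attained at k = 1)
  C[0][1] = min over k of (A[0][0] + B[0][1] = -5 + 8 = 3, A[0][1] + B[1][1] = -3 + 2 = -1, A[0][2] + B[2][1] = -4 + 1 = -3) = -3 (attained at k = 2)
  C[0][2] = min over k of (A[0][0] + B[0][2] = -5 + -2 = -7, A[0][1] + B[1][2] = -3 + -5 = -8, A[0][2] + B[2][2] = -4 + 0 = -4) = -8 (attained at k = 1)
  C[1][0] = min over k of (A[1][0] + B[0][0] = 10 + 7 = 17, A[1][1] + B[1][0] = 7 + -5 = 2, A[1][2] + B[2][0] = 6 + 10 = 16) = 2 (attained at k = 1)
  C[1][1] = min over k of (A[1][0] + B[0][1] = 10 + 8 = 18, A[1][1] + B[1][1] = 7 + 2 = 9, A[1][2] + B[2][1] = 6 + 1 = 7) = 7 (attained at k = 2)
  C[1][2] = min over k of (A[1][0] + B[0][2] = 10 + -2 = 8, A[1][1] + B[1][2] = 7 + -5 = 2, A[1][2] + B[2][2] = 6 + 0 = 6) = 2 (attained at k = 1)
  C[2][0] = min over k of (A[2][0] + B[0][0] = 6 + 7 = 13, A[2][1] + B[1][0] = -4 + -5 = -9, A[2][2] + B[2][0] = 3 + 10 = 13) = -9 (attained at k = 1)
  C[2][1] = min over k of (A[2][0] + B[0][1] = 6 + 8 = 14, A[2][1] + B[1][1] = -4 + 2 = -2, A[2][2] + B[2][1] = 3 + 1 = 4) = -2 (attained at k = 1)
  C[2][2] = min over k of (A[2][0] + B[0][2] = 6 + -2 = 4, A[2][1] + B[1][2] = -4 + -5 = -9, A[2][2] + B[2][2] = 3 + 0 = 3) = -9 (attained at k = 1)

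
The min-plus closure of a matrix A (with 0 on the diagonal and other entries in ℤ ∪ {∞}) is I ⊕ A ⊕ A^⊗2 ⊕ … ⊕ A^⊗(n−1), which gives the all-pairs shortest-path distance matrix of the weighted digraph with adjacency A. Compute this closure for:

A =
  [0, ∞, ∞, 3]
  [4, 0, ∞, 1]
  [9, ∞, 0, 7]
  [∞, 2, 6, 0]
Closure =
  [0, 5, 9, 3]
  [4, 0, 7, 1]
  [9, 9, 0, 7]
  [6, 2, 6, 0]

This is the Floyd-Warshall all-pairs shortest-path computation. For each intermediate vertex k = 0, 1, …, 3, update dist[i][j] ← min(dist[i][j], dist[i][k] + dist[k][j]). The final matrix gives, for each (i, j), the minimum total weight of any directed path from i to j (possibly empty when i = j).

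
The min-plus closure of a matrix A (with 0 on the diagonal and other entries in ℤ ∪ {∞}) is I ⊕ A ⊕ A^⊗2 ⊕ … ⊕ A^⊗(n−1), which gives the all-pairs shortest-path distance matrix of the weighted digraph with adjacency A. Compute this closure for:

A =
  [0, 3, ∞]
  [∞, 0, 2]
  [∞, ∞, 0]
Closure =
  [0, 3, 5]
  [∞, 0, 2]
  [∞, ∞, 0]

This is the Floyd-Warshall all-pairs shortest-path computation. For each intermediate vertex k = 0, 1, …, 2, update dist[i][j] ← min(dist[i][j], dist[i][k] + dist[k][j]). The final matrix gives, for each (i, j), the minimum total weight of any directed path from i to j (possibly empty when i = j).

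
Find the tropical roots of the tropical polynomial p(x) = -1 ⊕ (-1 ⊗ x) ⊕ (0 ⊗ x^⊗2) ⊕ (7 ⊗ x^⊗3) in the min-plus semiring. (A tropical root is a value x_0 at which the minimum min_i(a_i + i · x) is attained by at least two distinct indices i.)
Roots: {-7, -1, 0}

Each tropical root is a break point of the lower envelope of the lines y = a_i + i · x (there are 4 lines, with slopes 0, 1, ..., 3). Only the lines that attain the minimum somewhere contribute to roots; other lines are dominated. Here the surviving (envelope) indices are i = 3, i = 2, i = 1, i = 0.
Intersections between consecutive envelope lines give the roots: for adjacent envelope indices i < j the intersection is x = (a_i − a_j) / (j − i). Reading off the sorted break points: {-7, -1, 0}.
Verification: at each break x_0, at least two indices attain the minimum of min_i(a_i + i · x_0).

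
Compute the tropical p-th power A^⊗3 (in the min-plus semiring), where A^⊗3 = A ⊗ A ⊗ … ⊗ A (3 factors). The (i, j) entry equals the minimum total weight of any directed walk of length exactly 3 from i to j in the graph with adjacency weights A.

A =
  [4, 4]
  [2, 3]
A^⊗3 =
  [9, 10]
  [8, 9]

Each entry (A^⊗3)_ij equals the minimum over all length-3 walks i = v_0 → v_1 → … → v_3 = j of Σ_t A[v_t][v_{t+1}]. For example, for (i, j) = (0, 1) we minimise over 4 possible intermediate vertex sequences; the minimum is 10, attained along the walk 0 → 1 → 0 → 1.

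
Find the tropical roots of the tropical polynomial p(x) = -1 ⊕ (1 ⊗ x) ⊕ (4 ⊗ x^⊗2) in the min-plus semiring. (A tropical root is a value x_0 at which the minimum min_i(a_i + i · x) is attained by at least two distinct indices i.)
Roots: {-3, -2}

Each tropical root is a break point of the lower envelope of the lines y = a_i + i · x (there are 3 lines, with slopes 0, 1, ..., 2). Only the lines that attain the minimum somewhere contribute to roots; other lines are dominated. Here the surviving (envelope) indices are i = 2, i = 1, i = 0.
Intersections between consecutive envelope lines give the roots: for adjacent envelope indices i < j the intersection is x = (a_i − a_j) / (j − i). Reading off the sorted break points: {-3, -2}.
Verification: at each break x_0, at least two indices attain the minimum of min_i(a_i + i · x_0).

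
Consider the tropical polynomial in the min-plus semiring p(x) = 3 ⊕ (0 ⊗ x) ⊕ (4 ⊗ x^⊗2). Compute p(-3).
p(-3) = -3

A tropical monomial a ⊗ x^⊗i evaluates to a + i · x. Evaluating each term at x = -3:
  Term 0 contributes 3 + 0 · -3 = 3
  Term 1 contributes 0 + 1 · -3 = -3
  Term 2 contributes 4 + 2 · -3 = -2
p(-3) = ⊕ of these = min[3, -3, -2] = -3.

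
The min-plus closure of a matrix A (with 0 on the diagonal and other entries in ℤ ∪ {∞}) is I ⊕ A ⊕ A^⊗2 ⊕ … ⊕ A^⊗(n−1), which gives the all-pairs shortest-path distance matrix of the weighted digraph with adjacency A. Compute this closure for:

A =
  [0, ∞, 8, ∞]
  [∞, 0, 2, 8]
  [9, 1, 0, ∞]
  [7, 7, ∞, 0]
Closure =
  [0, 9, 8, 17]
  [11, 0, 2, 8]
  [9, 1, 0, 9]
  [7, 7, 9, 0]

This is the Floyd-Warshall all-pairs shortest-path computation. For each intermediate vertex k = 0, 1, …, 3, update dist[i][j] ← min(dist[i][j], dist[i][k] + dist[k][j]). The final matrix gives, for each (i, j), the minimum total weight of any directed path from i to j (possibly empty when i = j).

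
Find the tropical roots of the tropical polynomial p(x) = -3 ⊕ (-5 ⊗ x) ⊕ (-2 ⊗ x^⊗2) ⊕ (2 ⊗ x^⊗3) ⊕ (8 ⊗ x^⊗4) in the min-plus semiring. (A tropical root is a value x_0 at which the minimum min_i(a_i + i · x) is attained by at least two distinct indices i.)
Roots: {-6, -4, -3, 2}

Each tropical root is a break point of the lower envelope of the lines y = a_i + i · x (there are 5 lines, with slopes 0, 1, ..., 4). Only the lines that attain the minimum somewhere contribute to roots; other lines are dominated. Here the surviving (envelope) indices are i = 4, i = 3, i = 2, i = 1, i = 0.
Intersections between consecutive envelope lines give the roots: for adjacent envelope indices i < j the intersection is x = (a_i − a_j) / (j − i). Reading off the sorted break points: {-6, -4, -3, 2}.
Verification: at each break x_0, at least two indices attain the minimum of min_i(a_i + i · x_0).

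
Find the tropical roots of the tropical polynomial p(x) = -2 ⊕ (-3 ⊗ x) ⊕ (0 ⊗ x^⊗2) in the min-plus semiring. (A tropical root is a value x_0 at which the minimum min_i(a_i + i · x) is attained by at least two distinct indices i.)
Roots: {-3, 1}

Each tropical root is a break point of the lower envelope of the lines y = a_i + i · x (there are 3 lines, with slopes 0, 1, ..., 2). Only the lines that attain the minimum somewhere contribute to roots; other lines are dominated. Here the surviving (envelope) indices are i = 2, i = 1, i = 0.
Intersections between consecutive envelope lines give the roots: for adjacent envelope indices i < j the intersection is x = (a_i − a_j) / (j − i). Reading off the sorted break points: {-3, 1}.
Verification: at each break x_0, at least two indices attain the minimum of min_i(a_i + i · x_0).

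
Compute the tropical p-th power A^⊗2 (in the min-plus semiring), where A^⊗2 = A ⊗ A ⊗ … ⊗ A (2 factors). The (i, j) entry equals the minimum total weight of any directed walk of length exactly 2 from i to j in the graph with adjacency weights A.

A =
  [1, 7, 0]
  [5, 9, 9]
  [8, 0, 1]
A^⊗2 =
  [2, 0, 1]
  [6, 9, 5]
  [5, 1, 2]

Each entry (A^⊗2)_ij equals the minimum over all length-2 walks i = v_0 → v_1 → … → v_2 = j of Σ_t A[v_t][v_{t+1}]. For example, for (i, j) = (0, 2) we minimise over 3 possible intermediate vertex sequences; the minimum is 1, attained along the walk 0 → 0 → 2.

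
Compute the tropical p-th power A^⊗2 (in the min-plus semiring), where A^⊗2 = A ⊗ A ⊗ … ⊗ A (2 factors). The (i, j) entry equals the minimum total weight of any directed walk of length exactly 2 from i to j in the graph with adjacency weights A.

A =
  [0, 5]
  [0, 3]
A^⊗2 =
  [0, 5]
  [0, 5]

Each entry (A^⊗2)_ij equals the minimum over all length-2 walks i = v_0 → v_1 → … → v_2 = j of Σ_t A[v_t][v_{t+1}]. For example, for (i, j) = (0, 1) we minimise over 2 possible intermediate vertex sequences; the minimum is 5, attained along the walk 0 → 0 → 1.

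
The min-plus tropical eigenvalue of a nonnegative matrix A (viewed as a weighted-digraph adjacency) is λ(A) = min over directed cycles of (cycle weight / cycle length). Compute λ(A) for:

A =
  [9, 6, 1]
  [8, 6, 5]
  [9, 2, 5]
λ(A) = 7/2

Enumerate directed cycles and compute their means (weight / length). Sample:
  cycle 0 → 0: weight = 9, length = 1, mean = 9/1 ≈ 9.000
  cycle 1 → 1: weight = 6, length = 1, mean = 6/1 ≈ 6.000
  cycle 2 → 2: weight = 5, length = 1, mean = 5/1 ≈ 5.000
  cycle 0 → 1 → 0: weight = 14, length = 2, mean = 14/2 ≈ 7.000
  cycle 0 → 2 → 0: weight = 10, length = 2, mean = 10/2 ≈ 5.000
  cycle 1 → 0 → 1: weight = 14, length = 2, mean = 14/2 ≈ 7.000
Minimum mean = 3.500, attained e.g. along the cycle 1 → 2 → 1 with weight 7 and length 2. So λ(A) = 7/2 = 7/2.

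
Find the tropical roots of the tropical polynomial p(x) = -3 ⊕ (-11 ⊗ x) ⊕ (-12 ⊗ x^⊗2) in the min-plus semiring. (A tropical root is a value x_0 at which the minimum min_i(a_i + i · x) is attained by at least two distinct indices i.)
Roots: {1, 8}

Each tropical root is a break point of the lower envelope of the lines y = a_i + i · x (there are 3 lines, with slopes 0, 1, ..., 2). Only the lines that attain the minimum somewhere contribute to roots; other lines are dominated. Here the surviving (envelope) indices are i = 2, i = 1, i = 0.
Intersections between consecutive envelope lines give the roots: for adjacent envelope indices i < j the intersection is x = (a_i − a_j) / (j − i). Reading off the sorted break points: {1, 8}.
Verification: at each break x_0, at least two indices attain the minimum of min_i(a_i + i · x_0).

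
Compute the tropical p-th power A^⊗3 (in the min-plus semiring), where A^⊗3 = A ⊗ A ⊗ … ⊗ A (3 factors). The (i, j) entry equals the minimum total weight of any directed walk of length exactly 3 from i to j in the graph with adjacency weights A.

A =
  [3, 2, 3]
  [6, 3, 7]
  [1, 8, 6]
A^⊗3 =
  [7, 6, 7]
  [10, 9, 11]
  [5, 6, 7]

Each entry (A^⊗3)_ij equals the minimum over all length-3 walks i = v_0 → v_1 → … → v_3 = j of Σ_t A[v_t][v_{t+1}]. For example, for (i, j) = (0, 2) we minimise over 9 possible intermediate vertex sequences; the minimum is 7, attained along the walk 0 → 2 → 0 → 2.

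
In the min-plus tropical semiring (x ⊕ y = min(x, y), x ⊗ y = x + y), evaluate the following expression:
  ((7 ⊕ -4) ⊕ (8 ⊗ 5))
((7 ⊕ -4) ⊕ (8 ⊗ 5)) = -4

Expand innermost to outermost. Recall ⊕ takes the minimum of its arguments and ⊗ takes their sum. Working out the expression ((7 ⊕ -4) ⊕ (8 ⊗ 5)) gives -4.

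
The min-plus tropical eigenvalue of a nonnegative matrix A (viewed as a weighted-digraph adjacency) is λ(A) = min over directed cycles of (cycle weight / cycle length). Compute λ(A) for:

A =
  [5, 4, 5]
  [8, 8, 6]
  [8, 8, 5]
λ(A) = 5

Enumerate directed cycles and compute their means (weight / length). Sample:
  cycle 0 → 0: weight = 5, length = 1, mean = 5/1 ≈ 5.000
  cycle 1 → 1: weight = 8, length = 1, mean = 8/1 ≈ 8.000
  cycle 2 → 2: weight = 5, length = 1, mean = 5/1 ≈ 5.000
  cycle 0 → 1 → 0: weight = 12, length = 2, mean = 12/2 ≈ 6.000
  cycle 0 → 2 → 0: weight = 13, length = 2, mean = 13/2 ≈ 6.500
  cycle 1 → 0 → 1: weight = 12, length = 2, mean = 12/2 ≈ 6.000
Minimum mean = 5.000, attained e.g. along the cycle 0 → 0 with weight 5 and length 1. So λ(A) = 5/1 = 5.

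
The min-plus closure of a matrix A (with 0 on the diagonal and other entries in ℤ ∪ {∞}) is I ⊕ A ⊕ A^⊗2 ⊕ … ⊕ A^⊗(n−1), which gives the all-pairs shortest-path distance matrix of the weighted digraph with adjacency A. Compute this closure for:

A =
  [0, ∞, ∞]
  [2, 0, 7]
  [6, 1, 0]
Closure =
  [0, ∞, ∞]
  [2, 0, 7]
  [3, 1, 0]

This is the Floyd-Warshall all-pairs shortest-path computation. For each intermediate vertex k = 0, 1, …, 2, update dist[i][j] ← min(dist[i][j], dist[i][k] + dist[k][j]). The final matrix gives, for each (i, j), the minimum total weight of any directed path from i to j (possibly empty when i = j).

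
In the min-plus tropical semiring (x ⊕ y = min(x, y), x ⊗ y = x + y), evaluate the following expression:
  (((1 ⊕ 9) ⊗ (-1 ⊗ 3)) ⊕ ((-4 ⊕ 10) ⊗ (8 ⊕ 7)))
(((1 ⊕ 9) ⊗ (-1 ⊗ 3)) ⊕ ((-4 ⊕ 10) ⊗ (8 ⊕ 7))) = 3

Expand innermost to outermost. Recall ⊕ takes the minimum of its arguments and ⊗ takes their sum. Working out the expression (((1 ⊕ 9) ⊗ (-1 ⊗ 3)) ⊕ ((-4 ⊕ 10) ⊗ (8 ⊕ 7))) gives 3.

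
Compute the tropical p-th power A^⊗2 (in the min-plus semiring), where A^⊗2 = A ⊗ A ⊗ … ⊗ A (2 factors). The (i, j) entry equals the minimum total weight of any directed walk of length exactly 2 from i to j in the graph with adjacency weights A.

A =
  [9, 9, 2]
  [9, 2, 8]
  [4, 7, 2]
A^⊗2 =
  [6, 9, 4]
  [11, 4, 10]
  [6, 9, 4]

Each entry (A^⊗2)_ij equals the minimum over all length-2 walks i = v_0 → v_1 → … → v_2 = j of Σ_t A[v_t][v_{t+1}]. For example, for (i, j) = (0, 2) we minimise over 3 possible intermediate vertex sequences; the minimum is 4, attained along the walk 0 → 2 → 2.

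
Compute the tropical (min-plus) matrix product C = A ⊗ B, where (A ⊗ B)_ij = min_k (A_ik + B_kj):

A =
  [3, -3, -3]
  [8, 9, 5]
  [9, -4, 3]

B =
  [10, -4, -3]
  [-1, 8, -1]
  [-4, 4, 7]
A ⊗ B =
  [-7, -1, -4]
  [1, 4, 5]
  [-5, 4, -5]

Apply the min-plus product entry-by-entry:
  C[0][0] = min over k of (A[0][0] + B[0][0] = 3 + 10 = 13, A[0][1] + B[1][0] = -3 + -1 = -4, A[0][2] + B[2][0] = -3 + -4 = -7) = -7 (attained at k = 2)
  C[0][1] = min over k of (A[0][0] + B[0][1] = 3 + -4 = -1, A[0][1] + B[1][1] = -3 + 8 = 5, A[0][2] + B[2][1] = -3 + 4 = 1) = -1 (attained at k = 0)
  C[0][2] = min over k of (A[0][0] + B[0][2] = 3 + -3 = 0, A[0][1] + B[1][2] = -3 + -1 = -4, A[0][2] + B[2][2] = -3 + 7 = 4) = -4 (attained at k = 1)
  C[1][0] = min over k of (A[1][0] + B[0][0] = 8 + 10 = 18, A[1][1] + B[1][0] = 9 + -1 = 8, A[1][2] + B[2][0] = 5 + -4 = 1) = 1 (attained at k = 2)
  C[1][1] = min over k of (A[1][0] + B[0][1] = 8 + -4 = 4, A[1][1] + B[1][1] = 9 + 8 = 17, A[1][2] + B[2][1] = 5 + 4 = 9) = 4 (attained at k = 0)
  C[1][2] = min over k of (A[1][0] + B[0][2] = 8 + -3 = 5, A[1][1] + B[1][2] = 9 + -1 = 8, A[1][2] + B[2][2] = 5 + 7 = 12) = 5 (attained at k = 0)
  C[2][0] = min over k of (A[2][0] + B[0][0] = 9 + 10 = 19, A[2][1] + B[1][0] = -4 + -1 = -5, A[2][2] + B[2][0] = 3 + -4 = -1) = -5 (attained at k = 1)
  C[2][1] = min over k of (A[2][0] + B[0][1] = 9 + -4 = 5, A[2][1] + B[1][1] = -4 + 8 = 4, A[2][2] + B[2][1] = 3 + 4 = 7) = 4 (attained at k = 1)
  C[2][2] = min over k of (A[2][0] + B[0][2] = 9 + -3 = 6, A[2][1] + B[1][2] = -4 + -1 = -5, A[2][2] + B[2][2] = 3 + 7 = 10) = -5 (attained at k = 1)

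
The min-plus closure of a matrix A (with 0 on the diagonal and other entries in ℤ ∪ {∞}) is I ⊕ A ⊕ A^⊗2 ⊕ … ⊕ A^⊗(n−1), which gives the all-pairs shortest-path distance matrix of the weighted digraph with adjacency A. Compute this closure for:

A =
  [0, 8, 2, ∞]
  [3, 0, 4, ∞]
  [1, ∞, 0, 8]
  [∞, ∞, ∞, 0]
Closure =
  [0, 8, 2, 10]
  [3, 0, 4, 12]
  [1, 9, 0, 8]
  [∞, ∞, ∞, 0]

This is the Floyd-Warshall all-pairs shortest-path computation. For each intermediate vertex k = 0, 1, …, 3, update dist[i][j] ← min(dist[i][j], dist[i][k] + dist[k][j]). The final matrix gives, for each (i, j), the minimum total weight of any directed path from i to j (possibly empty when i = j).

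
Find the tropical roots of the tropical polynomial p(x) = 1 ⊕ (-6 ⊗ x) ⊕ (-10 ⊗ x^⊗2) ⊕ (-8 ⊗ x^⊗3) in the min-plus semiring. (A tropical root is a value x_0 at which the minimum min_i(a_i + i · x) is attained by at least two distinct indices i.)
Roots: {-2, 4, 7}

Each tropical root is a break point of the lower envelope of the lines y = a_i + i · x (there are 4 lines, with slopes 0, 1, ..., 3). Only the lines that attain the minimum somewhere contribute to roots; other lines are dominated. Here the surviving (envelope) indices are i = 3, i = 2, i = 1, i = 0.
Intersections between consecutive envelope lines give the roots: for adjacent envelope indices i < j the intersection is x = (a_i − a_j) / (j − i). Reading off the sorted break points: {-2, 4, 7}.
Verification: at each break x_0, at least two indices attain the minimum of min_i(a_i + i · x_0).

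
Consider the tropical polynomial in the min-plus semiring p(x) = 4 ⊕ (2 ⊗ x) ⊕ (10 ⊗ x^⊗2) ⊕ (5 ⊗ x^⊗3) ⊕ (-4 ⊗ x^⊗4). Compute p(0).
p(0) = -4

A tropical monomial a ⊗ x^⊗i evaluates to a + i · x. Evaluating each term at x = 0:
  Term 0 contributes 4 + 0 · 0 = 4
  Term 1 contributes 2 + 1 · 0 = 2
  Term 2 contributes 10 + 2 · 0 = 10
  Term 3 contributes 5 + 3 · 0 = 5
  Term 4 contributes -4 + 4 · 0 = -4
p(0) = ⊕ of these = min[4, 2, 10, 5, -4] = -4.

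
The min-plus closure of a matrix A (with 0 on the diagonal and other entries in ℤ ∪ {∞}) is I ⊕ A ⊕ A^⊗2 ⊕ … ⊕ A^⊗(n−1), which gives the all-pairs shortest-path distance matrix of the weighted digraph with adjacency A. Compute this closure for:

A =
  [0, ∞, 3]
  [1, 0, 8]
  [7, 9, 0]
Closure =
  [0, 12, 3]
  [1, 0, 4]
  [7, 9, 0]

This is the Floyd-Warshall all-pairs shortest-path computation. For each intermediate vertex k = 0, 1, …, 2, update dist[i][j] ← min(dist[i][j], dist[i][k] + dist[k][j]). The final matrix gives, for each (i, j), the minimum total weight of any directed path from i to j (possibly empty when i = j).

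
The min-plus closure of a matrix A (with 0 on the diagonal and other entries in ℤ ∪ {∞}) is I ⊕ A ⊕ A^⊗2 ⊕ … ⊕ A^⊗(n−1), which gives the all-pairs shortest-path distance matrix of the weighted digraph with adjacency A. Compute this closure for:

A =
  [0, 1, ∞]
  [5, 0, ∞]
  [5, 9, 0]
Closure =
  [0, 1, ∞]
  [5, 0, ∞]
  [5, 6, 0]

This is the Floyd-Warshall all-pairs shortest-path computation. For each intermediate vertex k = 0, 1, …, 2, update dist[i][j] ← min(dist[i][j], dist[i][k] + dist[k][j]). The final matrix gives, for each (i, j), the minimum total weight of any directed path from i to j (possibly empty when i = j).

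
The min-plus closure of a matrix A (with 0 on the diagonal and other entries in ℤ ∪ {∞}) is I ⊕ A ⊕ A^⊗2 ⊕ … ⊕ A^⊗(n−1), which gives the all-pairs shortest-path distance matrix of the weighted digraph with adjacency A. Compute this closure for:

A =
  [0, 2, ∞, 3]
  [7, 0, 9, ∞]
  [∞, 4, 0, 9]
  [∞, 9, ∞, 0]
Closure =
  [0, 2, 11, 3]
  [7, 0, 9, 10]
  [11, 4, 0, 9]
  [16, 9, 18, 0]

This is the Floyd-Warshall all-pairs shortest-path computation. For each intermediate vertex k = 0, 1, …, 3, update dist[i][j] ← min(dist[i][j], dist[i][k] + dist[k][j]). The final matrix gives, for each (i, j), the minimum total weight of any directed path from i to j (possibly empty when i = j).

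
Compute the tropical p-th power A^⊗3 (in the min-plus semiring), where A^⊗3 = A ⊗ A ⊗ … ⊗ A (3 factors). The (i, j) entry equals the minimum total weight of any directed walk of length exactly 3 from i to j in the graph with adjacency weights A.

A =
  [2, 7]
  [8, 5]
A^⊗3 =
  [6, 11]
  [12, 15]

Each entry (A^⊗3)_ij equals the minimum over all length-3 walks i = v_0 → v_1 → … → v_3 = j of Σ_t A[v_t][v_{t+1}]. For example, for (i, j) = (0, 1) we minimise over 4 possible intermediate vertex sequences; the minimum is 11, attained along the walk 0 → 0 → 0 → 1.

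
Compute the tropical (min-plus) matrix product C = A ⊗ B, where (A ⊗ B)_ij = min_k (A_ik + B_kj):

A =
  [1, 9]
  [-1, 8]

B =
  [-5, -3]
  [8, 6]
A ⊗ B =
  [-4, -2]
  [-6, -4]

Apply the min-plus product entry-by-entry:
  C[0][0] = min over k of (A[0][0] + B[0][0] = 1 + -5 = -4, A[0][1] + B[1][0] = 9 + 8 = 17) = -4 (attained at k = 0)
  C[0][1] = min over k of (A[0][0] + B[0][1] = 1 + -3 = -2, A[0][1] + B[1][1] = 9 + 6 = 15) = -2 (attained at k = 0)
  C[1][0] = min over k of (A[1][0] + B[0][0] = -1 + -5 = -6, A[1][1] + B[1][0] = 8 + 8 = 16) = -6 (attained at k = 0)
  C[1][1] = min over k of (A[1][0] + B[0][1] = -1 + -3 = -4, A[1][1] + B[1][1] = 8 + 6 = 14) = -4 (attained at k = 0)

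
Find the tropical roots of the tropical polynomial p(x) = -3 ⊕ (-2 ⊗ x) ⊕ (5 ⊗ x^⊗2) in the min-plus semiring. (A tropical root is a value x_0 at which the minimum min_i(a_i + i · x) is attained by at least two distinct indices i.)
Roots: {-7, -1}

Each tropical root is a break point of the lower envelope of the lines y = a_i + i · x (there are 3 lines, with slopes 0, 1, ..., 2). Only the lines that attain the minimum somewhere contribute to roots; other lines are dominated. Here the surviving (envelope) indices are i = 2, i = 1, i = 0.
Intersections between consecutive envelope lines give the roots: for adjacent envelope indices i < j the intersection is x = (a_i − a_j) / (j − i). Reading off the sorted break points: {-7, -1}.
Verification: at each break x_0, at least two indices attain the minimum of min_i(a_i + i · x_0).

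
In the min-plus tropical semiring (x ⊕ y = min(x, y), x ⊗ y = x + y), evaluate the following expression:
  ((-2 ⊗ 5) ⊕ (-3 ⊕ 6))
((-2 ⊗ 5) ⊕ (-3 ⊕ 6)) = -3

Expand innermost to outermost. Recall ⊕ takes the minimum of its arguments and ⊗ takes their sum. Working out the expression ((-2 ⊗ 5) ⊕ (-3 ⊕ 6)) gives -3.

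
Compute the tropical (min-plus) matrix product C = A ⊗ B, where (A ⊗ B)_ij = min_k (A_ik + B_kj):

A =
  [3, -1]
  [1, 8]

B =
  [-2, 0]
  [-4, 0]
A ⊗ B =
  [-5, -1]
  [-1, 1]

Apply the min-plus product entry-by-entry:
  C[0][0] = min over k of (A[0][0] + B[0][0] = 3 + -2 = 1, A[0][1] + B[1][0] = -1 + -4 = -5) = -5 (attained at k = 1)
  C[0][1] = min over k of (A[0][0] + B[0][1] = 3 + 0 = 3, A[0][1] + B[1][1] = -1 + 0 = -1) = -1 (attained at k = 1)
  C[1][0] = min over k of (A[1][0] + B[0][0] = 1 + -2 = -1, A[1][1] + B[1][0] = 8 + -4 = 4) = -1 (attained at k = 0)
  C[1][1] = min over k of (A[1][0] + B[0][1] = 1 + 0 = 1, A[1][1] + B[1][1] = 8 + 0 = 8) = 1 (attained at k = 0)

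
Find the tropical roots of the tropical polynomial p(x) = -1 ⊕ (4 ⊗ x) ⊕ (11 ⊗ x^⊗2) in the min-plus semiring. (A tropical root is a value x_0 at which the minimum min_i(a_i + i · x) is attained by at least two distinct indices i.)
Roots: {-7, -5}

Each tropical root is a break point of the lower envelope of the lines y = a_i + i · x (there are 3 lines, with slopes 0, 1, ..., 2). Only the lines that attain the minimum somewhere contribute to roots; other lines are dominated. Here the surviving (envelope) indices are i = 2, i = 1, i = 0.
Intersections between consecutive envelope lines give the roots: for adjacent envelope indices i < j the intersection is x = (a_i − a_j) / (j − i). Reading off the sorted break points: {-7, -5}.
Verification: at each break x_0, at least two indices attain the minimum of min_i(a_i + i · x_0).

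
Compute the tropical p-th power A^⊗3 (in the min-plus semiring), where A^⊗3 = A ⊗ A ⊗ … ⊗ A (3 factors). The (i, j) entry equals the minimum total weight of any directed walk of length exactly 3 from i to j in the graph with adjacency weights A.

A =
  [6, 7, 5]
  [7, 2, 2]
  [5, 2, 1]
A^⊗3 =
  [11, 8, 7]
  [8, 5, 4]
  [7, 4, 3]

Each entry (A^⊗3)_ij equals the minimum over all length-3 walks i = v_0 → v_1 → … → v_3 = j of Σ_t A[v_t][v_{t+1}]. For example, for (i, j) = (0, 2) we minimise over 9 possible intermediate vertex sequences; the minimum is 7, attained along the walk 0 → 2 → 2 → 2.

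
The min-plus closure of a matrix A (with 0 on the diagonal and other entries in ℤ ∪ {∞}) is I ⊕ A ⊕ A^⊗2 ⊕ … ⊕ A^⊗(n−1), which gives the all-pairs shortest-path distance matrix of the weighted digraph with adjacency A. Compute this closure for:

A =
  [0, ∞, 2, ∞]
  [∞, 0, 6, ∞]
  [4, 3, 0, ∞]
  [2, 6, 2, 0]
Closure =
  [0, 5, 2, ∞]
  [10, 0, 6, ∞]
  [4, 3, 0, ∞]
  [2, 5, 2, 0]

This is the Floyd-Warshall all-pairs shortest-path computation. For each intermediate vertex k = 0, 1, …, 3, update dist[i][j] ← min(dist[i][j], dist[i][k] + dist[k][j]). The final matrix gives, for each (i, j), the minimum total weight of any directed path from i to j (possibly empty when i = j).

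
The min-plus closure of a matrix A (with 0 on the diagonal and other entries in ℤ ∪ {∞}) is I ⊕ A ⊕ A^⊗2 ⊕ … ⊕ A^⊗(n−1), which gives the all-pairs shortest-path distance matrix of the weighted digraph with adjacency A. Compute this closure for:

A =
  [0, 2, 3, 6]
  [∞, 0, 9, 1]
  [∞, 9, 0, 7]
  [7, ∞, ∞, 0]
Closure =
  [0, 2, 3, 3]
  [8, 0, 9, 1]
  [14, 9, 0, 7]
  [7, 9, 10, 0]

This is the Floyd-Warshall all-pairs shortest-path computation. For each intermediate vertex k = 0, 1, …, 3, update dist[i][j] ← min(dist[i][j], dist[i][k] + dist[k][j]). The final matrix gives, for each (i, j), the minimum total weight of any directed path from i to j (possibly empty when i = j).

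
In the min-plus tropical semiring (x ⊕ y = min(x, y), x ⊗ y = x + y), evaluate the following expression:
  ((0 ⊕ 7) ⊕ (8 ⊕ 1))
((0 ⊕ 7) ⊕ (8 ⊕ 1)) = 0

Expand innermost to outermost. Recall ⊕ takes the minimum of its arguments and ⊗ takes their sum. Working out the expression ((0 ⊕ 7) ⊕ (8 ⊕ 1)) gives 0.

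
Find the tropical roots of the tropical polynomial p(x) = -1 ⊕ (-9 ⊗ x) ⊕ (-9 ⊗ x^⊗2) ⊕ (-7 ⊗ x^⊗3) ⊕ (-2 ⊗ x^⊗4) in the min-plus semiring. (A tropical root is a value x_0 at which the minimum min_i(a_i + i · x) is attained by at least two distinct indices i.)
Roots: {-5, -2, 0, 8}

Each tropical root is a break point of the lower envelope of the lines y = a_i + i · x (there are 5 lines, with slopes 0, 1, ..., 4). Only the lines that attain the minimum somewhere contribute to roots; other lines are dominated. Here the surviving (envelope) indices are i = 4, i = 3, i = 2, i = 1, i = 0.
Intersections between consecutive envelope lines give the roots: for adjacent envelope indices i < j the intersection is x = (a_i − a_j) / (j − i). Reading off the sorted break points: {-5, -2, 0, 8}.
Verification: at each break x_0, at least two indices attain the minimum of min_i(a_i + i · x_0).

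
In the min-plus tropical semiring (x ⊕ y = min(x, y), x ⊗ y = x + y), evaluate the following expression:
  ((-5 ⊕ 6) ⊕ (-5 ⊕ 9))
((-5 ⊕ 6) ⊕ (-5 ⊕ 9)) = -5

Expand innermost to outermost. Recall ⊕ takes the minimum of its arguments and ⊗ takes their sum. Working out the expression ((-5 ⊕ 6) ⊕ (-5 ⊕ 9)) gives -5.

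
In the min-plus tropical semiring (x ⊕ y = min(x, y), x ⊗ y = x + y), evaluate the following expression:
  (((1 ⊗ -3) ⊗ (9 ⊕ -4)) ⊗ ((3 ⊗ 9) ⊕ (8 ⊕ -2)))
(((1 ⊗ -3) ⊗ (9 ⊕ -4)) ⊗ ((3 ⊗ 9) ⊕ (8 ⊕ -2))) = -8

Expand innermost to outermost. Recall ⊕ takes the minimum of its arguments and ⊗ takes their sum. Working out the expression (((1 ⊗ -3) ⊗ (9 ⊕ -4)) ⊗ ((3 ⊗ 9) ⊕ (8 ⊕ -2))) gives -8.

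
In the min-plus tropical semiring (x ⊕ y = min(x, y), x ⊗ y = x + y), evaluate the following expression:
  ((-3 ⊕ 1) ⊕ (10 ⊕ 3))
((-3 ⊕ 1) ⊕ (10 ⊕ 3)) = -3

Expand innermost to outermost. Recall ⊕ takes the minimum of its arguments and ⊗ takes their sum. Working out the expression ((-3 ⊕ 1) ⊕ (10 ⊕ 3)) gives -3.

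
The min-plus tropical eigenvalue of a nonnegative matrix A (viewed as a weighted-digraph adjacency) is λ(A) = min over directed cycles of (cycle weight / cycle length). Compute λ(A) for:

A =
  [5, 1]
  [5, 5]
λ(A) = 3

Enumerate directed cycles and compute their means (weight / length). Sample:
  cycle 0 → 0: weight = 5, length = 1, mean = 5/1 ≈ 5.000
  cycle 1 → 1: weight = 5, length = 1, mean = 5/1 ≈ 5.000
  cycle 0 → 1 → 0: weight = 6, length = 2, mean = 6/2 ≈ 3.000
  cycle 1 → 0 → 1: weight = 6, length = 2, mean = 6/2 ≈ 3.000
Minimum mean = 3.000, attained e.g. along the cycle 0 → 1 → 0 with weight 6 and length 2. So λ(A) = 6/2 = 3.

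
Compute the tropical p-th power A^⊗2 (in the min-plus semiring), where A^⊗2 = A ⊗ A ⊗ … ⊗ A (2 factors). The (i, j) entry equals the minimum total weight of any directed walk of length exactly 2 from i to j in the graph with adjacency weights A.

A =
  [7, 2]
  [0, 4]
A^⊗2 =
  [2, 6]
  [4, 2]

Each entry (A^⊗2)_ij equals the minimum over all length-2 walks i = v_0 → v_1 → … → v_2 = j of Σ_t A[v_t][v_{t+1}]. For example, for (i, j) = (0, 1) we minimise over 2 possible intermediate vertex sequences; the minimum is 6, attained along the walk 0 → 1 → 1.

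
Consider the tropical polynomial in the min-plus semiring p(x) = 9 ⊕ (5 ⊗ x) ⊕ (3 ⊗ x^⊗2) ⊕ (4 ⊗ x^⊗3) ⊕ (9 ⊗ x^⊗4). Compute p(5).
p(5) = 9

A tropical monomial a ⊗ x^⊗i evaluates to a + i · x. Evaluating each term at x = 5:
  Term 0 contributes 9 + 0 · 5 = 9
  Term 1 contributes 5 + 1 · 5 = 10
  Term 2 contributes 3 + 2 · 5 = 13
  Term 3 contributes 4 + 3 · 5 = 19
  Term 4 contributes 9 + 4 · 5 = 29
p(5) = ⊕ of these = min[9, 10, 13, 19, 29] = 9.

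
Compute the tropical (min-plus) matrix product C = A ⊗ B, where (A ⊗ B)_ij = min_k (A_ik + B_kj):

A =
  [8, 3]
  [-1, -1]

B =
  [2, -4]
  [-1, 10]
A ⊗ B =
  [2, 4]
  [-2, -5]

Apply the min-plus product entry-by-entry:
  C[0][0] = min over k of (A[0][0] + B[0][0] = 8 + 2 = 10, A[0][1] + B[1][0] = 3 + -1 = 2) = 2 (attained at k = 1)
  C[0][1] = min over k of (A[0][0] + B[0][1] = 8 + -4 = 4, A[0][1] + B[1][1] = 3 + 10 = 13) = 4 (attained at k = 0)
  C[1][0] = min over k of (A[1][0] + B[0][0] = -1 + 2 = 1, A[1][1] + B[1][0] = -1 + -1 = -2) = -2 (attained at k = 1)
  C[1][1] = min over k of (A[1][0] + B[0][1] = -1 + -4 = -5, A[1][1] + B[1][1] = -1 + 10 = 9) = -5 (attained at k = 0)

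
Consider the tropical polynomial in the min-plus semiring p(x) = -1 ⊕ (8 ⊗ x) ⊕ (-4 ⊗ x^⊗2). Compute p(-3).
p(-3) = -10

A tropical monomial a ⊗ x^⊗i evaluates to a + i · x. Evaluating each term at x = -3:
  Term 0 contributes -1 + 0 · -3 = -1
  Term 1 contributes 8 + 1 · -3 = 5
  Term 2 contributes -4 + 2 · -3 = -10
p(-3) = ⊕ of these = min[-1, 5, -10] = -10.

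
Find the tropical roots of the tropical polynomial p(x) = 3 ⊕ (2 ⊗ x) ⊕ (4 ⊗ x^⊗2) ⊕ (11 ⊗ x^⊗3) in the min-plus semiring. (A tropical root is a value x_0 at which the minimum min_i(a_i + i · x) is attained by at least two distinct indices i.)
Roots: {-7, -2, 1}

Each tropical root is a break point of the lower envelope of the lines y = a_i + i · x (there are 4 lines, with slopes 0, 1, ..., 3). Only the lines that attain the minimum somewhere contribute to roots; other lines are dominated. Here the surviving (envelope) indices are i = 3, i = 2, i = 1, i = 0.
Intersections between consecutive envelope lines give the roots: for adjacent envelope indices i < j the intersection is x = (a_i − a_j) / (j − i). Reading off the sorted break points: {-7, -2, 1}.
Verification: at each break x_0, at least two indices attain the minimum of min_i(a_i + i · x_0).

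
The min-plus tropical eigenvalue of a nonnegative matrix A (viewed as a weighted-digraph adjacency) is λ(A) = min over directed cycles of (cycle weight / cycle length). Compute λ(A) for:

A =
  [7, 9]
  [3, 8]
λ(A) = 6

Enumerate directed cycles and compute their means (weight / length). Sample:
  cycle 0 → 0: weight = 7, length = 1, mean = 7/1 ≈ 7.000
  cycle 1 → 1: weight = 8, length = 1, mean = 8/1 ≈ 8.000
  cycle 0 → 1 → 0: weight = 12, length = 2, mean = 12/2 ≈ 6.000
  cycle 1 → 0 → 1: weight = 12, length = 2, mean = 12/2 ≈ 6.000
Minimum mean = 6.000, attained e.g. along the cycle 0 → 1 → 0 with weight 12 and length 2. So λ(A) = 12/2 = 6.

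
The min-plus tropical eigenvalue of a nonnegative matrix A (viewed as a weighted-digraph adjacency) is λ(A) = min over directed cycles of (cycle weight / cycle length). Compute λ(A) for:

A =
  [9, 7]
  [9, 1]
λ(A) = 1

Enumerate directed cycles and compute their means (weight / length). Sample:
  cycle 0 → 0: weight = 9, length = 1, mean = 9/1 ≈ 9.000
  cycle 1 → 1: weight = 1, length = 1, mean = 1/1 ≈ 1.000
  cycle 0 → 1 → 0: weight = 16, length = 2, mean = 16/2 ≈ 8.000
  cycle 1 → 0 → 1: weight = 16, length = 2, mean = 16/2 ≈ 8.000
Minimum mean = 1.000, attained e.g. along the cycle 1 → 1 with weight 1 and length 1. So λ(A) = 1/1 = 1.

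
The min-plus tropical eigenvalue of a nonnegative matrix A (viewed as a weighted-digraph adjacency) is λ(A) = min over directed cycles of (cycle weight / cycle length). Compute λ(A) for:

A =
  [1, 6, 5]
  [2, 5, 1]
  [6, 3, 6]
λ(A) = 1

Enumerate directed cycles and compute their means (weight / length). Sample:
  cycle 0 → 0: weight = 1, length = 1, mean = 1/1 ≈ 1.000
  cycle 1 → 1: weight = 5, length = 1, mean = 5/1 ≈ 5.000
  cycle 2 → 2: weight = 6, length = 1, mean = 6/1 ≈ 6.000
  cycle 0 → 1 → 0: weight = 8, length = 2, mean = 8/2 ≈ 4.000
  cycle 0 → 2 → 0: weight = 11, length = 2, mean = 11/2 ≈ 5.500
  cycle 1 → 0 → 1: weight = 8, length = 2, mean = 8/2 ≈ 4.000
Minimum mean = 1.000, attained e.g. along the cycle 0 → 0 with weight 1 and length 1. So λ(A) = 1/1 = 1.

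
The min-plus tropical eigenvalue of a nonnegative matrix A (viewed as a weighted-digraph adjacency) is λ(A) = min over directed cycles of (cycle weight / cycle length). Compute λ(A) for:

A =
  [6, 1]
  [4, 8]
λ(A) = 5/2

Enumerate directed cycles and compute their means (weight / length). Sample:
  cycle 0 → 0: weight = 6, length = 1, mean = 6/1 ≈ 6.000
  cycle 1 → 1: weight = 8, length = 1, mean = 8/1 ≈ 8.000
  cycle 0 → 1 → 0: weight = 5, length = 2, mean = 5/2 ≈ 2.500
  cycle 1 → 0 → 1: weight = 5, length = 2, mean = 5/2 ≈ 2.500
Minimum mean = 2.500, attained e.g. along the cycle 0 → 1 → 0 with weight 5 and length 2. So λ(A) = 5/2 = 5/2.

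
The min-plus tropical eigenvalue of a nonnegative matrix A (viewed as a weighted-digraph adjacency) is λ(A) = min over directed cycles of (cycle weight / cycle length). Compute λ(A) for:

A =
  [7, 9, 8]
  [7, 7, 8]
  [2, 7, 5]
λ(A) = 5

Enumerate directed cycles and compute their means (weight / length). Sample:
  cycle 0 → 0: weight = 7, length = 1, mean = 7/1 ≈ 7.000
  cycle 1 → 1: weight = 7, length = 1, mean = 7/1 ≈ 7.000
  cycle 2 → 2: weight = 5, length = 1, mean = 5/1 ≈ 5.000
  cycle 0 → 1 → 0: weight = 16, length = 2, mean = 16/2 ≈ 8.000
  cycle 0 → 2 → 0: weight = 10, length = 2, mean = 10/2 ≈ 5.000
  cycle 1 → 0 → 1: weight = 16, length = 2, mean = 16/2 ≈ 8.000
Minimum mean = 5.000, attained e.g. along the cycle 2 → 2 with weight 5 and length 1. So λ(A) = 5/1 = 5.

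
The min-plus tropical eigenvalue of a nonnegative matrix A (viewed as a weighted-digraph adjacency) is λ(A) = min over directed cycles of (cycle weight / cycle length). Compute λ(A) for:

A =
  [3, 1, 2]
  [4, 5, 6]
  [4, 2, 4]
λ(A) = 5/2

Enumerate directed cycles and compute their means (weight / length). Sample:
  cycle 0 → 0: weight = 3, length = 1, mean = 3/1 ≈ 3.000
  cycle 1 → 1: weight = 5, length = 1, mean = 5/1 ≈ 5.000
  cycle 2 → 2: weight = 4, length = 1, mean = 4/1 ≈ 4.000
  cycle 0 → 1 → 0: weight = 5, length = 2, mean = 5/2 ≈ 2.500
  cycle 0 → 2 → 0: weight = 6, length = 2, mean = 6/2 ≈ 3.000
  cycle 1 → 0 → 1: weight = 5, length = 2, mean = 5/2 ≈ 2.500
Minimum mean = 2.500, attained e.g. along the cycle 0 → 1 → 0 with weight 5 and length 2. So λ(A) = 5/2 = 5/2.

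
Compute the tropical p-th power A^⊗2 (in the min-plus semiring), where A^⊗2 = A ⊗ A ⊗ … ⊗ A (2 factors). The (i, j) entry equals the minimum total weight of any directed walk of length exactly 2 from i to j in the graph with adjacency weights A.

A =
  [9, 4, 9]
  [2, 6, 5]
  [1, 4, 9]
A^⊗2 =
  [6, 10, 9]
  [6, 6, 11]
  [6, 5, 9]

Each entry (A^⊗2)_ij equals the minimum over all length-2 walks i = v_0 → v_1 → … → v_2 = j of Σ_t A[v_t][v_{t+1}]. For example, for (i, j) = (0, 2) we minimise over 3 possible intermediate vertex sequences; the minimum is 9, attained along the walk 0 → 1 → 2.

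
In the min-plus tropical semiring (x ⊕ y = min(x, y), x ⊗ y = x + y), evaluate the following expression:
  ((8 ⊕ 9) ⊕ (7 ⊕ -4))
((8 ⊕ 9) ⊕ (7 ⊕ -4)) = -4

Expand innermost to outermost. Recall ⊕ takes the minimum of its arguments and ⊗ takes their sum. Working out the expression ((8 ⊕ 9) ⊕ (7 ⊕ -4)) gives -4.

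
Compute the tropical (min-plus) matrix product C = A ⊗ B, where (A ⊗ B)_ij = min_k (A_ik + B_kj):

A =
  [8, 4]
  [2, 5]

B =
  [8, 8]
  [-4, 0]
A ⊗ B =
  [0, 4]
  [1, 5]

Apply the min-plus product entry-by-entry:
  C[0][0] = min over k of (A[0][0] + B[0][0] = 8 + 8 = 16, A[0][1] + B[1][0] = 4 + -4 = 0) = 0 (attained at k = 1)
  C[0][1] = min over k of (A[0][0] + B[0][1] = 8 + 8 = 16, A[0][1] + B[1][1] = 4 + 0 = 4) = 4 (attained at k = 1)
  C[1][0] = min over k of (A[1][0] + B[0][0] = 2 + 8 = 10, A[1][1] + B[1][0] = 5 + -4 = 1) = 1 (attained at k = 1)
  C[1][1] = min over k of (A[1][0] + B[0][1] = 2 + 8 = 10, A[1][1] + B[1][1] = 5 + 0 = 5) = 5 (attained at k = 1)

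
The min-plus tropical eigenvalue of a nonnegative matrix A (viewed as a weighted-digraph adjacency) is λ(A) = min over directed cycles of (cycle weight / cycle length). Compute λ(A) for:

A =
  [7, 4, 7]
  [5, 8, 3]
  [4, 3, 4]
λ(A) = 3

Enumerate directed cycles and compute their means (weight / length). Sample:
  cycle 0 → 0: weight = 7, length = 1, mean = 7/1 ≈ 7.000
  cycle 1 → 1: weight = 8, length = 1, mean = 8/1 ≈ 8.000
  cycle 2 → 2: weight = 4, length = 1, mean = 4/1 ≈ 4.000
  cycle 0 → 1 → 0: weight = 9, length = 2, mean = 9/2 ≈ 4.500
  cycle 0 → 2 → 0: weight = 11, length = 2, mean = 11/2 ≈ 5.500
  cycle 1 → 0 → 1: weight = 9, length = 2, mean = 9/2 ≈ 4.500
Minimum mean = 3.000, attained e.g. along the cycle 1 → 2 → 1 with weight 6 and length 2. So λ(A) = 6/2 = 3.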